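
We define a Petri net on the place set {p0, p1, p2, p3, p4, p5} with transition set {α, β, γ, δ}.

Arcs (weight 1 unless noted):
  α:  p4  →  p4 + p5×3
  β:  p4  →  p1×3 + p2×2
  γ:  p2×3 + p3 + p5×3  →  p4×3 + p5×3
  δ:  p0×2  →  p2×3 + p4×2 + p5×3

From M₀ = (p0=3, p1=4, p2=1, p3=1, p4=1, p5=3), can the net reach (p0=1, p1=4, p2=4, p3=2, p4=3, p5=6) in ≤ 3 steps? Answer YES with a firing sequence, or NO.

depth 0: 1 marking
depth 1: 4 markings reached so far
depth 2: 10 markings reached so far
depth 3: 19 markings reached so far
target is not among the 19 markings reachable within 3 steps

NO — not reachable within 3 firings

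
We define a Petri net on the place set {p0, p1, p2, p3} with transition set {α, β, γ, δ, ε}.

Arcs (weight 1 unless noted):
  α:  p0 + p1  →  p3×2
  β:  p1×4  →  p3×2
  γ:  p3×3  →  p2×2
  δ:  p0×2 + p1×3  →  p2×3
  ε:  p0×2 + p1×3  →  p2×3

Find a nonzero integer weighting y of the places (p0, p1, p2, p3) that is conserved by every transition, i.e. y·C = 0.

y = (p0:3, p1:1, p2:3, p3:2)

Incidence matrix C (rows=places, cols=transitions):
        α    β    γ    δ    ε
   p0  -1    0    0   -2   -2
   p1  -1   -4    0   -3   -3
   p2   0    0    2    3    3
   p3   2    2   -3    0    0

Candidate y = [3, 1, 3, 2]; check y·C column-wise:
  col α: 3·-1 + 1·-1 + 3·0 + 2·2 = 0
  col β: 3·0 + 1·-4 + 3·0 + 2·2 = 0
  col γ: 3·0 + 1·0 + 3·2 + 2·-3 = 0
  col δ: 3·-2 + 1·-3 + 3·3 + 2·0 = 0
  col ε: 3·-2 + 1·-3 + 3·3 + 2·0 = 0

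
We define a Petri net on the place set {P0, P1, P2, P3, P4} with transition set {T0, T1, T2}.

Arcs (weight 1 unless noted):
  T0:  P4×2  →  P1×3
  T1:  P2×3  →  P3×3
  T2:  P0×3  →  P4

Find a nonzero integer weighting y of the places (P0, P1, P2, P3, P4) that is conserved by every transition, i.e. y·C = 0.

y = (P0:0, P1:0, P2:1, P3:1, P4:0)

Incidence matrix C (rows=places, cols=transitions):
       T0   T1   T2
   P0   0    0   -3
   P1   3    0    0
   P2   0   -3    0
   P3   0    3    0
   P4  -2    0    1

Candidate y = [0, 0, 1, 1, 0]; check y·C column-wise:
  col T0: 0·3 + 1·0 + 1·0 + 0·-2 = 0
  col T1: 1·-3 + 1·3 = 0
  col T2: 0·-3 + 1·0 + 1·0 + 0·1 = 0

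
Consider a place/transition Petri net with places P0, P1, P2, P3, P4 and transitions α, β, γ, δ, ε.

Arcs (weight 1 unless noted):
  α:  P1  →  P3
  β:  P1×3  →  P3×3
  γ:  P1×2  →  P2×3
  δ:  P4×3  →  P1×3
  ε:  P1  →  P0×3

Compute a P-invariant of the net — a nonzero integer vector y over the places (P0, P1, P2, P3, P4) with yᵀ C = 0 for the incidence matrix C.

y = (P0:1, P1:3, P2:2, P3:3, P4:3)

Incidence matrix C (rows=places, cols=transitions):
        α    β    γ    δ    ε
   P0   0    0    0    0    3
   P1  -1   -3   -2    3   -1
   P2   0    0    3    0    0
   P3   1    3    0    0    0
   P4   0    0    0   -3    0

Candidate y = [1, 3, 2, 3, 3]; check y·C column-wise:
  col α: 1·0 + 3·-1 + 2·0 + 3·1 + 3·0 = 0
  col β: 1·0 + 3·-3 + 2·0 + 3·3 + 3·0 = 0
  col γ: 1·0 + 3·-2 + 2·3 + 3·0 + 3·0 = 0
  col δ: 1·0 + 3·3 + 2·0 + 3·0 + 3·-3 = 0
  col ε: 1·3 + 3·-1 + 2·0 + 3·0 + 3·0 = 0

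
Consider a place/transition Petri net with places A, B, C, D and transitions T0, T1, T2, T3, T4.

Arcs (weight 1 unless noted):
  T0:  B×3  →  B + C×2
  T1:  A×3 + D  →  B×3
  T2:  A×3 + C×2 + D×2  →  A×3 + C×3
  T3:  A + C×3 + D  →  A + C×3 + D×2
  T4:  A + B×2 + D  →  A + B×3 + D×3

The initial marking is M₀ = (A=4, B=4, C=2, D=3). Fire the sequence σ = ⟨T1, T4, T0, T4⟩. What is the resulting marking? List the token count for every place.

(A=1, B=7, C=4, D=6)

step 1: fire T1:  (A=4, B=4, C=2, D=3) → (A=1, B=7, C=2, D=2)
step 2: fire T4:  (A=1, B=7, C=2, D=2) → (A=1, B=8, C=2, D=4)
step 3: fire T0:  (A=1, B=8, C=2, D=4) → (A=1, B=6, C=4, D=4)
step 4: fire T4:  (A=1, B=6, C=4, D=4) → (A=1, B=7, C=4, D=6)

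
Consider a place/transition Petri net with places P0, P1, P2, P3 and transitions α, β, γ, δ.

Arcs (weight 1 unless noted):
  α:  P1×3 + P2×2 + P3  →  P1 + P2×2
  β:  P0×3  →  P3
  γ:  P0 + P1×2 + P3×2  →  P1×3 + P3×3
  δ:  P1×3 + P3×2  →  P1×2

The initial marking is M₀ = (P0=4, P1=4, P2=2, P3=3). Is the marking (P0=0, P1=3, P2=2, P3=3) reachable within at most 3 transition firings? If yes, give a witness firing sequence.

NO — not reachable within 3 firings

depth 0: 1 marking
depth 1: 5 markings reached so far
depth 2: 12 markings reached so far
depth 3: 22 markings reached so far
target is not among the 22 markings reachable within 3 steps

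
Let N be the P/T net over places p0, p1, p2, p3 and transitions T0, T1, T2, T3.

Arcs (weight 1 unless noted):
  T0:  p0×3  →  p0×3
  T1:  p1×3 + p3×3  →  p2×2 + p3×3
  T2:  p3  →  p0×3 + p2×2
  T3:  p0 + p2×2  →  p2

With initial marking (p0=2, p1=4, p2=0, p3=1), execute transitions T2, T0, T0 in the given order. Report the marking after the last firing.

(p0=5, p1=4, p2=2, p3=0)

step 1: fire T2:  (p0=2, p1=4, p2=0, p3=1) → (p0=5, p1=4, p2=2, p3=0)
step 2: fire T0:  (p0=5, p1=4, p2=2, p3=0) → (p0=5, p1=4, p2=2, p3=0)
step 3: fire T0:  (p0=5, p1=4, p2=2, p3=0) → (p0=5, p1=4, p2=2, p3=0)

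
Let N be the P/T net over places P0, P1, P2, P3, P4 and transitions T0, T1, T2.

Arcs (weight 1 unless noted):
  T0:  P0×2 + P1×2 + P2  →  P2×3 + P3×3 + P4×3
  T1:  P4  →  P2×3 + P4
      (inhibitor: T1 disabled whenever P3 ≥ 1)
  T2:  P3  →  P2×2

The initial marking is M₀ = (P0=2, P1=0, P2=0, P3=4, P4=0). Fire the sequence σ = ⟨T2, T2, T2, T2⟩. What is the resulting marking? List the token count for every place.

(P0=2, P1=0, P2=8, P3=0, P4=0)

step 1: fire T2:  (P0=2, P1=0, P2=0, P3=4, P4=0) → (P0=2, P1=0, P2=2, P3=3, P4=0)
step 2: fire T2:  (P0=2, P1=0, P2=2, P3=3, P4=0) → (P0=2, P1=0, P2=4, P3=2, P4=0)
step 3: fire T2:  (P0=2, P1=0, P2=4, P3=2, P4=0) → (P0=2, P1=0, P2=6, P3=1, P4=0)
step 4: fire T2:  (P0=2, P1=0, P2=6, P3=1, P4=0) → (P0=2, P1=0, P2=8, P3=0, P4=0)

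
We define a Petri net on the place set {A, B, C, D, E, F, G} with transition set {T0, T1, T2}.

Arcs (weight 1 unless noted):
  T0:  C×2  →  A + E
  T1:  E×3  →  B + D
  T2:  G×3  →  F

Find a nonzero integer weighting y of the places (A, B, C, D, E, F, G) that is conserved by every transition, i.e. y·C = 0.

y = (A:2, B:0, C:1, D:0, E:0, F:0, G:0)

Incidence matrix C (rows=places, cols=transitions):
       T0   T1   T2
    A   1    0    0
    B   0    1    0
    C  -2    0    0
    D   0    1    0
    E   1   -3    0
    F   0    0    1
    G   0    0   -3

Candidate y = [2, 0, 1, 0, 0, 0, 0]; check y·C column-wise:
  col T0: 2·1 + 1·-2 + 0·1 = 0
  col T1: 2·0 + 0·1 + 1·0 + 0·1 + 0·-3 = 0
  col T2: 2·0 + 1·0 + 0·1 + 0·-3 = 0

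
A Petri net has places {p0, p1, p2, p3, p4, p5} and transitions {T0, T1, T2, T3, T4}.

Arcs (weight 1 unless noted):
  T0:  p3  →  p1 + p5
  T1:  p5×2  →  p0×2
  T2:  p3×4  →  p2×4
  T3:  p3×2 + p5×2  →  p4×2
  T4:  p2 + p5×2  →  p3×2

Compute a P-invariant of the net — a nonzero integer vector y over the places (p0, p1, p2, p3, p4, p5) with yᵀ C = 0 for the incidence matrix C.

Incidence matrix C (rows=places, cols=transitions):
       T0   T1   T2   T3   T4
   p0   0    2    0    0    0
   p1   1    0    0    0    0
   p2   0    0    4    0   -1
   p3  -1    0   -4   -2    2
   p4   0    0    0    2    0
   p5   1   -2    0   -2   -2

Candidate y = [1, 1, 2, 2, 3, 1]; check y·C column-wise:
  col T0: 1·0 + 1·1 + 2·0 + 2·-1 + 3·0 + 1·1 = 0
  col T1: 1·2 + 1·0 + 2·0 + 2·0 + 3·0 + 1·-2 = 0
  col T2: 1·0 + 1·0 + 2·4 + 2·-4 + 3·0 + 1·0 = 0
  col T3: 1·0 + 1·0 + 2·0 + 2·-2 + 3·2 + 1·-2 = 0
  col T4: 1·0 + 1·0 + 2·-1 + 2·2 + 3·0 + 1·-2 = 0

y = (p0:1, p1:1, p2:2, p3:2, p4:3, p5:1)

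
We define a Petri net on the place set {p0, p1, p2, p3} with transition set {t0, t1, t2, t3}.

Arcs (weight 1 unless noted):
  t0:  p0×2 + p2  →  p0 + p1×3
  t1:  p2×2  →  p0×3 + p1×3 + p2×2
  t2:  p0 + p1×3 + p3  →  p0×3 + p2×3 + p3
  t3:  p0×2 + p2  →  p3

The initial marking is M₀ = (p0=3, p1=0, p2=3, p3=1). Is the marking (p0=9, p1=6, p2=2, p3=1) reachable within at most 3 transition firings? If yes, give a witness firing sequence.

depth 0: 1 marking
depth 1: 4 markings reached so far
depth 2: 11 markings reached so far
depth 3: 22 markings reached so far
target is not among the 22 markings reachable within 3 steps

NO — not reachable within 3 firings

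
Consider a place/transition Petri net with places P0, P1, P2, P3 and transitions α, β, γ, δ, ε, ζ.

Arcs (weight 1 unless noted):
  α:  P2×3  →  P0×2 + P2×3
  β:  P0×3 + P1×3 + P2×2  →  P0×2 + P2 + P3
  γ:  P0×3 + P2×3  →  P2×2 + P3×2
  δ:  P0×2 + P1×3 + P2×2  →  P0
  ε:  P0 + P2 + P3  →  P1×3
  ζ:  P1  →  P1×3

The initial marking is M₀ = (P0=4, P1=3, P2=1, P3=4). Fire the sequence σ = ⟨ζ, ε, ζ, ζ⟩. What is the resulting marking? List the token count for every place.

step 1: fire ζ:  (P0=4, P1=3, P2=1, P3=4) → (P0=4, P1=5, P2=1, P3=4)
step 2: fire ε:  (P0=4, P1=5, P2=1, P3=4) → (P0=3, P1=8, P2=0, P3=3)
step 3: fire ζ:  (P0=3, P1=8, P2=0, P3=3) → (P0=3, P1=10, P2=0, P3=3)
step 4: fire ζ:  (P0=3, P1=10, P2=0, P3=3) → (P0=3, P1=12, P2=0, P3=3)

(P0=3, P1=12, P2=0, P3=3)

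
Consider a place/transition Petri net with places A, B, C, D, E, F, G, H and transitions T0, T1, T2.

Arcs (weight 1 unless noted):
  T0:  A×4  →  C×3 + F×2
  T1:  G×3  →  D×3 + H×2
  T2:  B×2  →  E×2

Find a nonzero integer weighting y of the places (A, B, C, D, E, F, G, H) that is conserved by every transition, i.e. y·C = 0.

Incidence matrix C (rows=places, cols=transitions):
       T0   T1   T2
    A  -4    0    0
    B   0    0   -2
    C   3    0    0
    D   0    3    0
    E   0    0    2
    F   2    0    0
    G   0   -3    0
    H   0    2    0

Candidate y = [3, 0, 4, 0, 0, 0, 0, 0]; check y·C column-wise:
  col T0: 3·-4 + 4·3 + 0·2 = 0
  col T1: 3·0 + 4·0 + 0·3 + 0·-3 + 0·2 = 0
  col T2: 3·0 + 0·-2 + 4·0 + 0·2 = 0

y = (A:3, B:0, C:4, D:0, E:0, F:0, G:0, H:0)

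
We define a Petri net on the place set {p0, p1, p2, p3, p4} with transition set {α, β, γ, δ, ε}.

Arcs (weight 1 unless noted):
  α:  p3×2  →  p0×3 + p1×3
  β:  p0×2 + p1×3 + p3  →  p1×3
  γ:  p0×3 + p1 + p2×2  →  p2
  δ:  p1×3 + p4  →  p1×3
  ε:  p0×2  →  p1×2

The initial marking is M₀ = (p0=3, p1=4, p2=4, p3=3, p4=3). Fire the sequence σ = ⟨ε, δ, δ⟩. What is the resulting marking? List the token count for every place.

(p0=1, p1=6, p2=4, p3=3, p4=1)

step 1: fire ε:  (p0=3, p1=4, p2=4, p3=3, p4=3) → (p0=1, p1=6, p2=4, p3=3, p4=3)
step 2: fire δ:  (p0=1, p1=6, p2=4, p3=3, p4=3) → (p0=1, p1=6, p2=4, p3=3, p4=2)
step 3: fire δ:  (p0=1, p1=6, p2=4, p3=3, p4=2) → (p0=1, p1=6, p2=4, p3=3, p4=1)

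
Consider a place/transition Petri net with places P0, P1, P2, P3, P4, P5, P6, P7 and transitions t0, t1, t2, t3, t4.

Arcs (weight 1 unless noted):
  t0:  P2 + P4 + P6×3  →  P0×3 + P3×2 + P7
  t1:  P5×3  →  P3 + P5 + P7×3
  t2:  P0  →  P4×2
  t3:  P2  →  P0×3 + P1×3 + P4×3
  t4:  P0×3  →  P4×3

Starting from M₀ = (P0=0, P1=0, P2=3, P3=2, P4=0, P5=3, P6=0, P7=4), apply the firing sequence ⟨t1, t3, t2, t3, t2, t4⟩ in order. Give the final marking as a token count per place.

(P0=1, P1=6, P2=1, P3=3, P4=13, P5=1, P6=0, P7=7)

step 1: fire t1:  (P0=0, P1=0, P2=3, P3=2, P4=0, P5=3, P6=0, P7=4) → (P0=0, P1=0, P2=3, P3=3, P4=0, P5=1, P6=0, P7=7)
step 2: fire t3:  (P0=0, P1=0, P2=3, P3=3, P4=0, P5=1, P6=0, P7=7) → (P0=3, P1=3, P2=2, P3=3, P4=3, P5=1, P6=0, P7=7)
step 3: fire t2:  (P0=3, P1=3, P2=2, P3=3, P4=3, P5=1, P6=0, P7=7) → (P0=2, P1=3, P2=2, P3=3, P4=5, P5=1, P6=0, P7=7)
step 4: fire t3:  (P0=2, P1=3, P2=2, P3=3, P4=5, P5=1, P6=0, P7=7) → (P0=5, P1=6, P2=1, P3=3, P4=8, P5=1, P6=0, P7=7)
step 5: fire t2:  (P0=5, P1=6, P2=1, P3=3, P4=8, P5=1, P6=0, P7=7) → (P0=4, P1=6, P2=1, P3=3, P4=10, P5=1, P6=0, P7=7)
step 6: fire t4:  (P0=4, P1=6, P2=1, P3=3, P4=10, P5=1, P6=0, P7=7) → (P0=1, P1=6, P2=1, P3=3, P4=13, P5=1, P6=0, P7=7)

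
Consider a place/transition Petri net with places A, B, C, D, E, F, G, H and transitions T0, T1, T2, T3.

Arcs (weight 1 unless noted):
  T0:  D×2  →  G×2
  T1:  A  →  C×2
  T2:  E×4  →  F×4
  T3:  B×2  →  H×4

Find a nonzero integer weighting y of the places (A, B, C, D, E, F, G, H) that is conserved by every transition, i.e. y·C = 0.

y = (A:2, B:0, C:1, D:0, E:0, F:0, G:0, H:0)

Incidence matrix C (rows=places, cols=transitions):
       T0   T1   T2   T3
    A   0   -1    0    0
    B   0    0    0   -2
    C   0    2    0    0
    D  -2    0    0    0
    E   0    0   -4    0
    F   0    0    4    0
    G   2    0    0    0
    H   0    0    0    4

Candidate y = [2, 0, 1, 0, 0, 0, 0, 0]; check y·C column-wise:
  col T0: 2·0 + 1·0 + 0·-2 + 0·2 = 0
  col T1: 2·-1 + 1·2 = 0
  col T2: 2·0 + 1·0 + 0·-4 + 0·4 = 0
  col T3: 2·0 + 0·-2 + 1·0 + 0·4 = 0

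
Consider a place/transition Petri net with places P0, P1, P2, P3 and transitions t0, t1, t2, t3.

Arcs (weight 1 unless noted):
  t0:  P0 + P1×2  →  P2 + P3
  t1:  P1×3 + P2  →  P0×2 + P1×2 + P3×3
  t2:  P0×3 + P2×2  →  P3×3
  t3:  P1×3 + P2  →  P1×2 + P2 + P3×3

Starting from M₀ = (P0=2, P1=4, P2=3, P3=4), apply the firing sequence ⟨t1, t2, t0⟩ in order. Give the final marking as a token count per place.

step 1: fire t1:  (P0=2, P1=4, P2=3, P3=4) → (P0=4, P1=3, P2=2, P3=7)
step 2: fire t2:  (P0=4, P1=3, P2=2, P3=7) → (P0=1, P1=3, P2=0, P3=10)
step 3: fire t0:  (P0=1, P1=3, P2=0, P3=10) → (P0=0, P1=1, P2=1, P3=11)

(P0=0, P1=1, P2=1, P3=11)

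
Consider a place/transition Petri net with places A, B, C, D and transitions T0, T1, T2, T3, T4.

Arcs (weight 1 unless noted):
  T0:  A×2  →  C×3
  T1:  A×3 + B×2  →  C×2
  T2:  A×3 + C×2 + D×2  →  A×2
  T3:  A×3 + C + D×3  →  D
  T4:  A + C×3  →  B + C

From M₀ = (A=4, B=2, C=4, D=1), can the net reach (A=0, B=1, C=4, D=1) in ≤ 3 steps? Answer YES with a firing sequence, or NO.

step 1: fire T1:  (A=4, B=2, C=4, D=1) → (A=1, B=0, C=6, D=1)
step 2: fire T4:  (A=1, B=0, C=6, D=1) → (A=0, B=1, C=4, D=1)

YES — reachable via ⟨T1, T4⟩ (2 firings)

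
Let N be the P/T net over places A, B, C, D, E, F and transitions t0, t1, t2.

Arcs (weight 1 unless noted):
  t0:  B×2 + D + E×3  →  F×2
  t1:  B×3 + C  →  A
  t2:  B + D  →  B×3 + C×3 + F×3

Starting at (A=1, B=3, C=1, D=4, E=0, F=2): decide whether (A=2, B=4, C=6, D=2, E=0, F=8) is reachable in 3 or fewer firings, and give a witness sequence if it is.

YES — reachable via ⟨t2, t1, t2⟩ (3 firings)

step 1: fire t2:  (A=1, B=3, C=1, D=4, E=0, F=2) → (A=1, B=5, C=4, D=3, E=0, F=5)
step 2: fire t1:  (A=1, B=5, C=4, D=3, E=0, F=5) → (A=2, B=2, C=3, D=3, E=0, F=5)
step 3: fire t2:  (A=2, B=2, C=3, D=3, E=0, F=5) → (A=2, B=4, C=6, D=2, E=0, F=8)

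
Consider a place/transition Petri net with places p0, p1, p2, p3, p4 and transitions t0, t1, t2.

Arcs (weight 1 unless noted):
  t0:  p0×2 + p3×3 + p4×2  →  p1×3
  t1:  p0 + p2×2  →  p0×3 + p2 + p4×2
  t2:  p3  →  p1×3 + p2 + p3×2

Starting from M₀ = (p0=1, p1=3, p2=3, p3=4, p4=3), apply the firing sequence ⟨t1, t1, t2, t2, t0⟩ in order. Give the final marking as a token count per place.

(p0=3, p1=12, p2=3, p3=3, p4=5)

step 1: fire t1:  (p0=1, p1=3, p2=3, p3=4, p4=3) → (p0=3, p1=3, p2=2, p3=4, p4=5)
step 2: fire t1:  (p0=3, p1=3, p2=2, p3=4, p4=5) → (p0=5, p1=3, p2=1, p3=4, p4=7)
step 3: fire t2:  (p0=5, p1=3, p2=1, p3=4, p4=7) → (p0=5, p1=6, p2=2, p3=5, p4=7)
step 4: fire t2:  (p0=5, p1=6, p2=2, p3=5, p4=7) → (p0=5, p1=9, p2=3, p3=6, p4=7)
step 5: fire t0:  (p0=5, p1=9, p2=3, p3=6, p4=7) → (p0=3, p1=12, p2=3, p3=3, p4=5)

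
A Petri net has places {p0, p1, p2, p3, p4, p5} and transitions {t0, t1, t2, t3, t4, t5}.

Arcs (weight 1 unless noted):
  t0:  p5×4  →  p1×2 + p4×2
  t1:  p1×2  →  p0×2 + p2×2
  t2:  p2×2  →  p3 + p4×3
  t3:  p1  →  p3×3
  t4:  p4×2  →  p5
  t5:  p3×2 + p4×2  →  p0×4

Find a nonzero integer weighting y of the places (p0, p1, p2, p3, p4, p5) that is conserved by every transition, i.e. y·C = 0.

Incidence matrix C (rows=places, cols=transitions):
       t0   t1   t2   t3   t4   t5
   p0   0    2    0    0    0    4
   p1   2   -2    0   -1    0    0
   p2   0    2   -2    0    0    0
   p3   0    0    1    3    0   -2
   p4   2    0    3    0   -2   -2
   p5  -4    0    0    0    1    0

Candidate y = [1, 3, 2, 1, 1, 2]; check y·C column-wise:
  col t0: 1·0 + 3·2 + 2·0 + 1·0 + 1·2 + 2·-4 = 0
  col t1: 1·2 + 3·-2 + 2·2 + 1·0 + 1·0 + 2·0 = 0
  col t2: 1·0 + 3·0 + 2·-2 + 1·1 + 1·3 + 2·0 = 0
  col t3: 1·0 + 3·-1 + 2·0 + 1·3 + 1·0 + 2·0 = 0
  col t4: 1·0 + 3·0 + 2·0 + 1·0 + 1·-2 + 2·1 = 0
  col t5: 1·4 + 3·0 + 2·0 + 1·-2 + 1·-2 + 2·0 = 0

y = (p0:1, p1:3, p2:2, p3:1, p4:1, p5:2)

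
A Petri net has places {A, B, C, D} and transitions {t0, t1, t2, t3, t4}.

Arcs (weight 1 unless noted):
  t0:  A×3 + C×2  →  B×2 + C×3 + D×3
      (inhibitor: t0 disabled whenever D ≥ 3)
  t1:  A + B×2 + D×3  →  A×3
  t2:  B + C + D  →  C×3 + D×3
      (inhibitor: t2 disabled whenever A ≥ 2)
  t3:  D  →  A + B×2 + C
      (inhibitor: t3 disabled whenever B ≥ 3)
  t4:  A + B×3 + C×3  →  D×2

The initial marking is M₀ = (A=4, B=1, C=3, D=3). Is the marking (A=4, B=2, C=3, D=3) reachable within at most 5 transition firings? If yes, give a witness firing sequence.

step 1: fire t3:  (A=4, B=1, C=3, D=3) → (A=5, B=3, C=4, D=2)
step 2: fire t0:  (A=5, B=3, C=4, D=2) → (A=2, B=5, C=5, D=5)
step 3: fire t1:  (A=2, B=5, C=5, D=5) → (A=4, B=3, C=5, D=2)
step 4: fire t4:  (A=4, B=3, C=5, D=2) → (A=3, B=0, C=2, D=4)
step 5: fire t3:  (A=3, B=0, C=2, D=4) → (A=4, B=2, C=3, D=3)

YES — reachable via ⟨t3, t0, t1, t4, t3⟩ (5 firings)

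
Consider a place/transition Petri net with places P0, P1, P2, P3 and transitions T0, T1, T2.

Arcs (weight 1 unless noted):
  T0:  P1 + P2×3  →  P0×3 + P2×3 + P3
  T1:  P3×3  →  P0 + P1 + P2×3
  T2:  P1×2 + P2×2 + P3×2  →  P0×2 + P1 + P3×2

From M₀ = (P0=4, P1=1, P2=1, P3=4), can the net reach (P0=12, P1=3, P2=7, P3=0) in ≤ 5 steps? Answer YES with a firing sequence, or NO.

depth 0: 1 marking
depth 1: 2 markings reached so far
depth 2: 3 markings reached so far
depth 3: 4 markings reached so far
depth 4: 5 markings reached so far
depth 5: 6 markings reached so far
target is not among the 6 markings reachable within 5 steps

NO — not reachable within 5 firings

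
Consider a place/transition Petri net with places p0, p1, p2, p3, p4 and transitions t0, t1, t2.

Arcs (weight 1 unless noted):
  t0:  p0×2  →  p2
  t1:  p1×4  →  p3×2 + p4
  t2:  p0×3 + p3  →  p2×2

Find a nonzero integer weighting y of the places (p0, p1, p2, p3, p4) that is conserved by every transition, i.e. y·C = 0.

Incidence matrix C (rows=places, cols=transitions):
       t0   t1   t2
   p0  -2    0   -3
   p1   0   -4    0
   p2   1    0    2
   p3   0    2   -1
   p4   0    1    0

Candidate y = [2, 1, 4, 2, 0]; check y·C column-wise:
  col t0: 2·-2 + 1·0 + 4·1 + 2·0 = 0
  col t1: 2·0 + 1·-4 + 4·0 + 2·2 + 0·1 = 0
  col t2: 2·-3 + 1·0 + 4·2 + 2·-1 = 0

y = (p0:2, p1:1, p2:4, p3:2, p4:0)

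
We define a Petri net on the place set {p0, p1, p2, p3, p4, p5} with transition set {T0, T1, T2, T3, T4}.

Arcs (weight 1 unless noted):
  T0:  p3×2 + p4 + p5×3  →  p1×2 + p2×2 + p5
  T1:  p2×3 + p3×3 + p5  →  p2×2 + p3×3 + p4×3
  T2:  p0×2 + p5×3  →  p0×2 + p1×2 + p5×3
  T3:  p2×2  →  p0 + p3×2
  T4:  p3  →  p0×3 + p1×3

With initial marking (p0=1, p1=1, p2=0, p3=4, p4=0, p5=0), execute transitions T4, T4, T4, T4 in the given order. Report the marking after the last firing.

(p0=13, p1=13, p2=0, p3=0, p4=0, p5=0)

step 1: fire T4:  (p0=1, p1=1, p2=0, p3=4, p4=0, p5=0) → (p0=4, p1=4, p2=0, p3=3, p4=0, p5=0)
step 2: fire T4:  (p0=4, p1=4, p2=0, p3=3, p4=0, p5=0) → (p0=7, p1=7, p2=0, p3=2, p4=0, p5=0)
step 3: fire T4:  (p0=7, p1=7, p2=0, p3=2, p4=0, p5=0) → (p0=10, p1=10, p2=0, p3=1, p4=0, p5=0)
step 4: fire T4:  (p0=10, p1=10, p2=0, p3=1, p4=0, p5=0) → (p0=13, p1=13, p2=0, p3=0, p4=0, p5=0)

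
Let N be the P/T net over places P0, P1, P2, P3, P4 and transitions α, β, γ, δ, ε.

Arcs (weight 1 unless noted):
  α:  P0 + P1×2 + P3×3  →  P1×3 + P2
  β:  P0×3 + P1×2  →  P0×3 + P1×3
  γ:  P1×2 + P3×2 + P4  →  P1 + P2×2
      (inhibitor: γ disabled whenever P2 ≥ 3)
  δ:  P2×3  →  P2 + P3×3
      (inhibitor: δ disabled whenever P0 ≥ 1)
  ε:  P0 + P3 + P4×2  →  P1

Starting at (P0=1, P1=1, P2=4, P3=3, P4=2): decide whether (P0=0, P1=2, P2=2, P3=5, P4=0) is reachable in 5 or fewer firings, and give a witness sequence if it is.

YES — reachable via ⟨ε, δ⟩ (2 firings)

step 1: fire ε:  (P0=1, P1=1, P2=4, P3=3, P4=2) → (P0=0, P1=2, P2=4, P3=2, P4=0)
step 2: fire δ:  (P0=0, P1=2, P2=4, P3=2, P4=0) → (P0=0, P1=2, P2=2, P3=5, P4=0)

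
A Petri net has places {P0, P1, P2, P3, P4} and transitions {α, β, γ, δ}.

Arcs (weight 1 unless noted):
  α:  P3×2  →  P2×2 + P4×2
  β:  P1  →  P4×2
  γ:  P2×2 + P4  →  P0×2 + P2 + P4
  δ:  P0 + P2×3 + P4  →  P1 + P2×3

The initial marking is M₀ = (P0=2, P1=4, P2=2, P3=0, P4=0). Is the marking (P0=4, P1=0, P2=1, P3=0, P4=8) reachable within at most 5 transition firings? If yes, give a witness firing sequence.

step 1: fire β:  (P0=2, P1=4, P2=2, P3=0, P4=0) → (P0=2, P1=3, P2=2, P3=0, P4=2)
step 2: fire β:  (P0=2, P1=3, P2=2, P3=0, P4=2) → (P0=2, P1=2, P2=2, P3=0, P4=4)
step 3: fire β:  (P0=2, P1=2, P2=2, P3=0, P4=4) → (P0=2, P1=1, P2=2, P3=0, P4=6)
step 4: fire β:  (P0=2, P1=1, P2=2, P3=0, P4=6) → (P0=2, P1=0, P2=2, P3=0, P4=8)
step 5: fire γ:  (P0=2, P1=0, P2=2, P3=0, P4=8) → (P0=4, P1=0, P2=1, P3=0, P4=8)

YES — reachable via ⟨β, β, β, β, γ⟩ (5 firings)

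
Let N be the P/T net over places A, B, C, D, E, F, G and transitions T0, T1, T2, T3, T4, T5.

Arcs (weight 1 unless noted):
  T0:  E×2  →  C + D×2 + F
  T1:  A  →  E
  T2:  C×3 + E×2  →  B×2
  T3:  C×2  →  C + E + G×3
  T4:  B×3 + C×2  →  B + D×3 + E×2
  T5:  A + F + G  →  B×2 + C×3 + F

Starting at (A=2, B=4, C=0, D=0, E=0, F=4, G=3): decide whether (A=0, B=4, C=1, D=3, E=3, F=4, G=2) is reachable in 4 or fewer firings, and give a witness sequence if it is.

step 1: fire T1:  (A=2, B=4, C=0, D=0, E=0, F=4, G=3) → (A=1, B=4, C=0, D=0, E=1, F=4, G=3)
step 2: fire T5:  (A=1, B=4, C=0, D=0, E=1, F=4, G=3) → (A=0, B=6, C=3, D=0, E=1, F=4, G=2)
step 3: fire T4:  (A=0, B=6, C=3, D=0, E=1, F=4, G=2) → (A=0, B=4, C=1, D=3, E=3, F=4, G=2)

YES — reachable via ⟨T1, T5, T4⟩ (3 firings)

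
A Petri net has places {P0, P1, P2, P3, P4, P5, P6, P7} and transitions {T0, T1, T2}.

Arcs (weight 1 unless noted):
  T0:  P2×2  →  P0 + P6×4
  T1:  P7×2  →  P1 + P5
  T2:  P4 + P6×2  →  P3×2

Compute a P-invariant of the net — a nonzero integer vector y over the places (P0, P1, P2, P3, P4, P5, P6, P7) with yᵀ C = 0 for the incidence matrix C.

Incidence matrix C (rows=places, cols=transitions):
       T0   T1   T2
   P0   1    0    0
   P1   0    1    0
   P2  -2    0    0
   P3   0    0    2
   P4   0    0   -1
   P5   0    1    0
   P6   4    0   -2
   P7   0   -2    0

Candidate y = [2, 0, 1, 0, 0, 0, 0, 0]; check y·C column-wise:
  col T0: 2·1 + 1·-2 + 0·4 = 0
  col T1: 2·0 + 0·1 + 1·0 + 0·1 + 0·-2 = 0
  col T2: 2·0 + 1·0 + 0·2 + 0·-1 + 0·-2 = 0

y = (P0:2, P1:0, P2:1, P3:0, P4:0, P5:0, P6:0, P7:0)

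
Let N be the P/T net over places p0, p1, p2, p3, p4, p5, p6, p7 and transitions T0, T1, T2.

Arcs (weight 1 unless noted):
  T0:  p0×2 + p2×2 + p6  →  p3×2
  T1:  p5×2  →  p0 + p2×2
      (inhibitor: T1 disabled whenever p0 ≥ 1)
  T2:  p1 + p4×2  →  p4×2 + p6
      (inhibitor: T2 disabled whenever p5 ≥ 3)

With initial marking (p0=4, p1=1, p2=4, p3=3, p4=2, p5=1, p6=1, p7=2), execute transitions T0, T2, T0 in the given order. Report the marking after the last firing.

step 1: fire T0:  (p0=4, p1=1, p2=4, p3=3, p4=2, p5=1, p6=1, p7=2) → (p0=2, p1=1, p2=2, p3=5, p4=2, p5=1, p6=0, p7=2)
step 2: fire T2:  (p0=2, p1=1, p2=2, p3=5, p4=2, p5=1, p6=0, p7=2) → (p0=2, p1=0, p2=2, p3=5, p4=2, p5=1, p6=1, p7=2)
step 3: fire T0:  (p0=2, p1=0, p2=2, p3=5, p4=2, p5=1, p6=1, p7=2) → (p0=0, p1=0, p2=0, p3=7, p4=2, p5=1, p6=0, p7=2)

(p0=0, p1=0, p2=0, p3=7, p4=2, p5=1, p6=0, p7=2)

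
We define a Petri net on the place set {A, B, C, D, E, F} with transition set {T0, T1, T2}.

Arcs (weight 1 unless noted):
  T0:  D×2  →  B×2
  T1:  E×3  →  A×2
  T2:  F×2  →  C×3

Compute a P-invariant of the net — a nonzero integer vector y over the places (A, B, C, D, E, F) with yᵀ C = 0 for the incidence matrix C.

y = (A:0, B:1, C:0, D:1, E:0, F:0)

Incidence matrix C (rows=places, cols=transitions):
       T0   T1   T2
    A   0    2    0
    B   2    0    0
    C   0    0    3
    D  -2    0    0
    E   0   -3    0
    F   0    0   -2

Candidate y = [0, 1, 0, 1, 0, 0]; check y·C column-wise:
  col T0: 1·2 + 1·-2 = 0
  col T1: 0·2 + 1·0 + 1·0 + 0·-3 = 0
  col T2: 1·0 + 0·3 + 1·0 + 0·-2 = 0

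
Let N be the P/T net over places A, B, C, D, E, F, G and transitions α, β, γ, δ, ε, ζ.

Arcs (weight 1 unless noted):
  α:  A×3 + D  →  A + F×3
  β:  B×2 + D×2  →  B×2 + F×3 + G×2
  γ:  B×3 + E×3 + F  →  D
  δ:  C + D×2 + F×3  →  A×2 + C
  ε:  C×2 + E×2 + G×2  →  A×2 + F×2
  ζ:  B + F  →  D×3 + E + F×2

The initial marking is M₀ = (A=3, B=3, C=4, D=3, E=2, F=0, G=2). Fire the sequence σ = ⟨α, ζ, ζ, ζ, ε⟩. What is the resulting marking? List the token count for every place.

(A=3, B=0, C=2, D=11, E=3, F=8, G=0)

step 1: fire α:  (A=3, B=3, C=4, D=3, E=2, F=0, G=2) → (A=1, B=3, C=4, D=2, E=2, F=3, G=2)
step 2: fire ζ:  (A=1, B=3, C=4, D=2, E=2, F=3, G=2) → (A=1, B=2, C=4, D=5, E=3, F=4, G=2)
step 3: fire ζ:  (A=1, B=2, C=4, D=5, E=3, F=4, G=2) → (A=1, B=1, C=4, D=8, E=4, F=5, G=2)
step 4: fire ζ:  (A=1, B=1, C=4, D=8, E=4, F=5, G=2) → (A=1, B=0, C=4, D=11, E=5, F=6, G=2)
step 5: fire ε:  (A=1, B=0, C=4, D=11, E=5, F=6, G=2) → (A=3, B=0, C=2, D=11, E=3, F=8, G=0)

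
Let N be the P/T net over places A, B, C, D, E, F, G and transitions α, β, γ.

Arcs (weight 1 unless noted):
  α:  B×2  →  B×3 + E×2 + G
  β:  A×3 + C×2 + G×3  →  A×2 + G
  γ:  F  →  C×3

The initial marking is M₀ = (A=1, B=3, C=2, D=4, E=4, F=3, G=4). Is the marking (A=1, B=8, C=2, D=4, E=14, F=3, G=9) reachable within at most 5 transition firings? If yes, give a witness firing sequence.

step 1: fire α:  (A=1, B=3, C=2, D=4, E=4, F=3, G=4) → (A=1, B=4, C=2, D=4, E=6, F=3, G=5)
step 2: fire α:  (A=1, B=4, C=2, D=4, E=6, F=3, G=5) → (A=1, B=5, C=2, D=4, E=8, F=3, G=6)
step 3: fire α:  (A=1, B=5, C=2, D=4, E=8, F=3, G=6) → (A=1, B=6, C=2, D=4, E=10, F=3, G=7)
step 4: fire α:  (A=1, B=6, C=2, D=4, E=10, F=3, G=7) → (A=1, B=7, C=2, D=4, E=12, F=3, G=8)
step 5: fire α:  (A=1, B=7, C=2, D=4, E=12, F=3, G=8) → (A=1, B=8, C=2, D=4, E=14, F=3, G=9)

YES — reachable via ⟨α, α, α, α, α⟩ (5 firings)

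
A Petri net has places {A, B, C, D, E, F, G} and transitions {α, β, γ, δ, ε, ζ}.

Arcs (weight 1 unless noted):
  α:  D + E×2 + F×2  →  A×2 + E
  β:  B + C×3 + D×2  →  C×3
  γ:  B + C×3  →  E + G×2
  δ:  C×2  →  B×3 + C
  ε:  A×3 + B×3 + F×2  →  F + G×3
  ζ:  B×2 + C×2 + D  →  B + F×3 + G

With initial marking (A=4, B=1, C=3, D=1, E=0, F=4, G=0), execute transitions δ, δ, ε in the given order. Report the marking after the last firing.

step 1: fire δ:  (A=4, B=1, C=3, D=1, E=0, F=4, G=0) → (A=4, B=4, C=2, D=1, E=0, F=4, G=0)
step 2: fire δ:  (A=4, B=4, C=2, D=1, E=0, F=4, G=0) → (A=4, B=7, C=1, D=1, E=0, F=4, G=0)
step 3: fire ε:  (A=4, B=7, C=1, D=1, E=0, F=4, G=0) → (A=1, B=4, C=1, D=1, E=0, F=3, G=3)

(A=1, B=4, C=1, D=1, E=0, F=3, G=3)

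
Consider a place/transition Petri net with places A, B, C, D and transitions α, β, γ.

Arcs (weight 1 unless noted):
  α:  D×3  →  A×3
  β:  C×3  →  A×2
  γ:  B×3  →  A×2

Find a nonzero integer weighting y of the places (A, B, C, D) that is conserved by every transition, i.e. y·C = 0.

Incidence matrix C (rows=places, cols=transitions):
        α    β    γ
    A   3    2    2
    B   0    0   -3
    C   0   -3    0
    D  -3    0    0

Candidate y = [3, 2, 2, 3]; check y·C column-wise:
  col α: 3·3 + 2·0 + 2·0 + 3·-3 = 0
  col β: 3·2 + 2·0 + 2·-3 + 3·0 = 0
  col γ: 3·2 + 2·-3 + 2·0 + 3·0 = 0

y = (A:3, B:2, C:2, D:3)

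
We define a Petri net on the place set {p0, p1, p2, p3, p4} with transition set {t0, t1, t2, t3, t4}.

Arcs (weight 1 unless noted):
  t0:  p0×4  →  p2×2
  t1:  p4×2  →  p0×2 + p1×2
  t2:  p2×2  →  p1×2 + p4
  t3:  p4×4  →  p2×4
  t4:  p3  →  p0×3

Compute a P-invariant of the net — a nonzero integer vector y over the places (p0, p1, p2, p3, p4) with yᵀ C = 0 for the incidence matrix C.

y = (p0:1, p1:1, p2:2, p3:3, p4:2)

Incidence matrix C (rows=places, cols=transitions):
       t0   t1   t2   t3   t4
   p0  -4    2    0    0    3
   p1   0    2    2    0    0
   p2   2    0   -2    4    0
   p3   0    0    0    0   -1
   p4   0   -2    1   -4    0

Candidate y = [1, 1, 2, 3, 2]; check y·C column-wise:
  col t0: 1·-4 + 1·0 + 2·2 + 3·0 + 2·0 = 0
  col t1: 1·2 + 1·2 + 2·0 + 3·0 + 2·-2 = 0
  col t2: 1·0 + 1·2 + 2·-2 + 3·0 + 2·1 = 0
  col t3: 1·0 + 1·0 + 2·4 + 3·0 + 2·-4 = 0
  col t4: 1·3 + 1·0 + 2·0 + 3·-1 + 2·0 = 0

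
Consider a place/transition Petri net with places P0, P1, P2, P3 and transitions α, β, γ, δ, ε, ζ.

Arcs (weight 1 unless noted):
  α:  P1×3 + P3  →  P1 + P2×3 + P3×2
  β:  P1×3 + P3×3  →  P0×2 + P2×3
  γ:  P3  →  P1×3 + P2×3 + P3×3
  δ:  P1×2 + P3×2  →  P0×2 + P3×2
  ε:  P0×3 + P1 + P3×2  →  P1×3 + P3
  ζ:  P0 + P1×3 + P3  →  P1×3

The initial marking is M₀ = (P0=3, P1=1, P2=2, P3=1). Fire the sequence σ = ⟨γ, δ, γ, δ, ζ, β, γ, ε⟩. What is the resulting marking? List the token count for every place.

(P0=5, P1=5, P2=14, P3=2)

step 1: fire γ:  (P0=3, P1=1, P2=2, P3=1) → (P0=3, P1=4, P2=5, P3=3)
step 2: fire δ:  (P0=3, P1=4, P2=5, P3=3) → (P0=5, P1=2, P2=5, P3=3)
step 3: fire γ:  (P0=5, P1=2, P2=5, P3=3) → (P0=5, P1=5, P2=8, P3=5)
step 4: fire δ:  (P0=5, P1=5, P2=8, P3=5) → (P0=7, P1=3, P2=8, P3=5)
step 5: fire ζ:  (P0=7, P1=3, P2=8, P3=5) → (P0=6, P1=3, P2=8, P3=4)
step 6: fire β:  (P0=6, P1=3, P2=8, P3=4) → (P0=8, P1=0, P2=11, P3=1)
step 7: fire γ:  (P0=8, P1=0, P2=11, P3=1) → (P0=8, P1=3, P2=14, P3=3)
step 8: fire ε:  (P0=8, P1=3, P2=14, P3=3) → (P0=5, P1=5, P2=14, P3=2)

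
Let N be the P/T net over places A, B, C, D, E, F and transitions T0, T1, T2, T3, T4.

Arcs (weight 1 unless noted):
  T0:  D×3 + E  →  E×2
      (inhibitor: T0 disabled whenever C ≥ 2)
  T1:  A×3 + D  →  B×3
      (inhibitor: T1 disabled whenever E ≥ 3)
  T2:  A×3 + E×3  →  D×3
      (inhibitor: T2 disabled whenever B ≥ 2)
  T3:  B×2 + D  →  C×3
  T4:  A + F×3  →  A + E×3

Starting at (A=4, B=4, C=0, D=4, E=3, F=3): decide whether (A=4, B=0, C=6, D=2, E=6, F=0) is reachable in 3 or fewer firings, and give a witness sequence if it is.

YES — reachable via ⟨T3, T3, T4⟩ (3 firings)

step 1: fire T3:  (A=4, B=4, C=0, D=4, E=3, F=3) → (A=4, B=2, C=3, D=3, E=3, F=3)
step 2: fire T3:  (A=4, B=2, C=3, D=3, E=3, F=3) → (A=4, B=0, C=6, D=2, E=3, F=3)
step 3: fire T4:  (A=4, B=0, C=6, D=2, E=3, F=3) → (A=4, B=0, C=6, D=2, E=6, F=0)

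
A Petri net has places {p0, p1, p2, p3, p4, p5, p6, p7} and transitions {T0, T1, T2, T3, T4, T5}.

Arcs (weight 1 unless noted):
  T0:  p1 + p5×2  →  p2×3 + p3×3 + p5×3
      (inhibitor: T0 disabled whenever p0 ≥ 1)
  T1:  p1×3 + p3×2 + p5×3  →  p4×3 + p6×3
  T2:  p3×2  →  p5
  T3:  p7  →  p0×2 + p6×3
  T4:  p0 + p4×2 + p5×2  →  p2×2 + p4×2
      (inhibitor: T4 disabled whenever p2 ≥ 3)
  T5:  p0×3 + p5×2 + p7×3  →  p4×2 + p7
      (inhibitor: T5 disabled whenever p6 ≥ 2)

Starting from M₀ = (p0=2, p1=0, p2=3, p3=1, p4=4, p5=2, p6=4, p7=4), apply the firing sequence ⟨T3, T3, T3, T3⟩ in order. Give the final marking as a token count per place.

(p0=10, p1=0, p2=3, p3=1, p4=4, p5=2, p6=16, p7=0)

step 1: fire T3:  (p0=2, p1=0, p2=3, p3=1, p4=4, p5=2, p6=4, p7=4) → (p0=4, p1=0, p2=3, p3=1, p4=4, p5=2, p6=7, p7=3)
step 2: fire T3:  (p0=4, p1=0, p2=3, p3=1, p4=4, p5=2, p6=7, p7=3) → (p0=6, p1=0, p2=3, p3=1, p4=4, p5=2, p6=10, p7=2)
step 3: fire T3:  (p0=6, p1=0, p2=3, p3=1, p4=4, p5=2, p6=10, p7=2) → (p0=8, p1=0, p2=3, p3=1, p4=4, p5=2, p6=13, p7=1)
step 4: fire T3:  (p0=8, p1=0, p2=3, p3=1, p4=4, p5=2, p6=13, p7=1) → (p0=10, p1=0, p2=3, p3=1, p4=4, p5=2, p6=16, p7=0)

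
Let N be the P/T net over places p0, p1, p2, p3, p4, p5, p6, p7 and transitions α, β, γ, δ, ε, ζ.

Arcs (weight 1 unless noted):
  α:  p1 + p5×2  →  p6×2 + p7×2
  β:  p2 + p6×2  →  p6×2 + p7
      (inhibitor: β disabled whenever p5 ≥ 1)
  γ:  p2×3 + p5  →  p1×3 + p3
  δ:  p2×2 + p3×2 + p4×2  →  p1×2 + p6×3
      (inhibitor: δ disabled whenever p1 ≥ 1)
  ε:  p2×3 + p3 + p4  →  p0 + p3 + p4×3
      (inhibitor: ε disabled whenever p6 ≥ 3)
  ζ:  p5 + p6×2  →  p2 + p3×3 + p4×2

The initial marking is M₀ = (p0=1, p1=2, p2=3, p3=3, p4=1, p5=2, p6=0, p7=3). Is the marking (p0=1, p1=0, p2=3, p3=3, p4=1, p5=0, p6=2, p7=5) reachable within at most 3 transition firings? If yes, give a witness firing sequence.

depth 0: 1 marking
depth 1: 4 markings reached so far
depth 2: 6 markings reached so far
depth 3: 7 markings reached so far
target is not among the 7 markings reachable within 3 steps

NO — not reachable within 3 firings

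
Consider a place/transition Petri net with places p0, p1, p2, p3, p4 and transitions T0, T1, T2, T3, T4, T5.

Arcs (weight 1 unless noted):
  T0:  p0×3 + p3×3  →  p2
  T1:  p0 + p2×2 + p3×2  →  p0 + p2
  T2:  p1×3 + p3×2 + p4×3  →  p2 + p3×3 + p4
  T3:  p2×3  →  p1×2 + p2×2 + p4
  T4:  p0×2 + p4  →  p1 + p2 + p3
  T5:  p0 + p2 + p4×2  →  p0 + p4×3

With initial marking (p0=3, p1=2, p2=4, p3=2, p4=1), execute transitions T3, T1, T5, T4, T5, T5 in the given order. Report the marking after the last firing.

(p0=1, p1=5, p2=0, p3=1, p4=4)

step 1: fire T3:  (p0=3, p1=2, p2=4, p3=2, p4=1) → (p0=3, p1=4, p2=3, p3=2, p4=2)
step 2: fire T1:  (p0=3, p1=4, p2=3, p3=2, p4=2) → (p0=3, p1=4, p2=2, p3=0, p4=2)
step 3: fire T5:  (p0=3, p1=4, p2=2, p3=0, p4=2) → (p0=3, p1=4, p2=1, p3=0, p4=3)
step 4: fire T4:  (p0=3, p1=4, p2=1, p3=0, p4=3) → (p0=1, p1=5, p2=2, p3=1, p4=2)
step 5: fire T5:  (p0=1, p1=5, p2=2, p3=1, p4=2) → (p0=1, p1=5, p2=1, p3=1, p4=3)
step 6: fire T5:  (p0=1, p1=5, p2=1, p3=1, p4=3) → (p0=1, p1=5, p2=0, p3=1, p4=4)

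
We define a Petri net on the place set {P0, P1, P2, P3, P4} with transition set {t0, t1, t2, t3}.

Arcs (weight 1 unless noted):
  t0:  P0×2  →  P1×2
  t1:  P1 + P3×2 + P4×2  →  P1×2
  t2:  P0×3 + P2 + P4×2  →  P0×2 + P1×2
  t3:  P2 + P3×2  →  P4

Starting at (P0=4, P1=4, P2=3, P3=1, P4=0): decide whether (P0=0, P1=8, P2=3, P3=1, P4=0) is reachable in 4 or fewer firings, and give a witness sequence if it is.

step 1: fire t0:  (P0=4, P1=4, P2=3, P3=1, P4=0) → (P0=2, P1=6, P2=3, P3=1, P4=0)
step 2: fire t0:  (P0=2, P1=6, P2=3, P3=1, P4=0) → (P0=0, P1=8, P2=3, P3=1, P4=0)

YES — reachable via ⟨t0, t0⟩ (2 firings)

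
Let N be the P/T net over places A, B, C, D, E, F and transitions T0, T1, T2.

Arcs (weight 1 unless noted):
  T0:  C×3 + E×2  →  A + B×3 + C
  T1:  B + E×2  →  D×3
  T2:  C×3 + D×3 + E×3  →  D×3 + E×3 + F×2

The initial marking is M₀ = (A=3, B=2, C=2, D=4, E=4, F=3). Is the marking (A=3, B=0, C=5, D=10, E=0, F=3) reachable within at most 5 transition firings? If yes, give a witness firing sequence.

NO — not reachable within 5 firings

depth 0: 1 marking
depth 1: 2 markings reached so far
depth 2: 3 markings reached so far
depth 3: 3 markings reached so far
(frontier empty at depth 3; search complete)
target is not among the 3 markings reachable within 5 steps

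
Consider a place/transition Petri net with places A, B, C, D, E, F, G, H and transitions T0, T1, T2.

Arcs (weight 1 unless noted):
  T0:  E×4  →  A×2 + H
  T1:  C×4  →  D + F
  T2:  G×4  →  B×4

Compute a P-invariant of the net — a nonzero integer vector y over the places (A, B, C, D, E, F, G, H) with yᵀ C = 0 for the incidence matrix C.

Incidence matrix C (rows=places, cols=transitions):
       T0   T1   T2
    A   2    0    0
    B   0    0    4
    C   0   -4    0
    D   0    1    0
    E  -4    0    0
    F   0    1    0
    G   0    0   -4
    H   1    0    0

Candidate y = [0, 0, 1, 4, 0, 0, 0, 0]; check y·C column-wise:
  col T0: 0·2 + 1·0 + 4·0 + 0·-4 + 0·1 = 0
  col T1: 1·-4 + 4·1 + 0·1 = 0
  col T2: 0·4 + 1·0 + 4·0 + 0·-4 = 0

y = (A:0, B:0, C:1, D:4, E:0, F:0, G:0, H:0)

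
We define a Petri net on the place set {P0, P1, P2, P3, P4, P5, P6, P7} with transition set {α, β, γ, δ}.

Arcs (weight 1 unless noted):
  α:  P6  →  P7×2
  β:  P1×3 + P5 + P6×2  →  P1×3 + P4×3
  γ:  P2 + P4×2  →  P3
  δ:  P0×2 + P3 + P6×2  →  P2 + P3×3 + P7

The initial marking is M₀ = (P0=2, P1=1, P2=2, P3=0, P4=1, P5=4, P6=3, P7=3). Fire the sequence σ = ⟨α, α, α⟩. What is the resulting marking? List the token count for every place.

step 1: fire α:  (P0=2, P1=1, P2=2, P3=0, P4=1, P5=4, P6=3, P7=3) → (P0=2, P1=1, P2=2, P3=0, P4=1, P5=4, P6=2, P7=5)
step 2: fire α:  (P0=2, P1=1, P2=2, P3=0, P4=1, P5=4, P6=2, P7=5) → (P0=2, P1=1, P2=2, P3=0, P4=1, P5=4, P6=1, P7=7)
step 3: fire α:  (P0=2, P1=1, P2=2, P3=0, P4=1, P5=4, P6=1, P7=7) → (P0=2, P1=1, P2=2, P3=0, P4=1, P5=4, P6=0, P7=9)

(P0=2, P1=1, P2=2, P3=0, P4=1, P5=4, P6=0, P7=9)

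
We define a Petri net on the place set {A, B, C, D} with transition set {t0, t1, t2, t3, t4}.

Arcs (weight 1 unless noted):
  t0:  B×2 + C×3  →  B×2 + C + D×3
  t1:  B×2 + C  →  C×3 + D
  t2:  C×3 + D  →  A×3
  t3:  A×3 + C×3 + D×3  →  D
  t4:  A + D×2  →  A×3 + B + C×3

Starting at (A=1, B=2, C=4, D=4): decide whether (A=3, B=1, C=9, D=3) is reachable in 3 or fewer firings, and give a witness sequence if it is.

step 1: fire t1:  (A=1, B=2, C=4, D=4) → (A=1, B=0, C=6, D=5)
step 2: fire t4:  (A=1, B=0, C=6, D=5) → (A=3, B=1, C=9, D=3)

YES — reachable via ⟨t1, t4⟩ (2 firings)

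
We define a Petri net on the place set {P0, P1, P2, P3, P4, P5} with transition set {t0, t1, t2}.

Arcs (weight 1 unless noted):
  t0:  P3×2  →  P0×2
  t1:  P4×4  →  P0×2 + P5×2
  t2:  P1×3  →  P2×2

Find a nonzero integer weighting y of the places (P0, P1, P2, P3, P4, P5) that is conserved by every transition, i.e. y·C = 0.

Incidence matrix C (rows=places, cols=transitions):
       t0   t1   t2
   P0   2    2    0
   P1   0    0   -3
   P2   0    0    2
   P3  -2    0    0
   P4   0   -4    0
   P5   0    2    0

Candidate y = [0, 2, 3, 0, 0, 0]; check y·C column-wise:
  col t0: 0·2 + 2·0 + 3·0 + 0·-2 = 0
  col t1: 0·2 + 2·0 + 3·0 + 0·-4 + 0·2 = 0
  col t2: 2·-3 + 3·2 = 0

y = (P0:0, P1:2, P2:3, P3:0, P4:0, P5:0)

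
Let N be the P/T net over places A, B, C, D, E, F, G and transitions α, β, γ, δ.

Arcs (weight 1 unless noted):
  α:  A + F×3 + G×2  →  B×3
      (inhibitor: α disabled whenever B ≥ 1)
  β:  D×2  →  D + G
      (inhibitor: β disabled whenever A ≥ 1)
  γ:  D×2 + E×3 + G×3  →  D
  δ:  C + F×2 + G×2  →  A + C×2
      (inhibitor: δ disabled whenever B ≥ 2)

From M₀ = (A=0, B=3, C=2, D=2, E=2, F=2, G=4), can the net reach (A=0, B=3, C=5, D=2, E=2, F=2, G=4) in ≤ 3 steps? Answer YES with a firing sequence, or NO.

NO — not reachable within 3 firings

depth 0: 1 marking
depth 1: 2 markings reached so far
depth 2: 2 markings reached so far
(frontier empty at depth 2; search complete)
target is not among the 2 markings reachable within 3 steps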